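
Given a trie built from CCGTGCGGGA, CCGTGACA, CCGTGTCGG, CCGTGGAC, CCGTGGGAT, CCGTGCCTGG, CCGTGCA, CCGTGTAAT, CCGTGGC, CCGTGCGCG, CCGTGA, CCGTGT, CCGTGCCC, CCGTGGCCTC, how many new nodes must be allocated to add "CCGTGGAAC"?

2

Walking "CCGTGGAAC" from the root, the first 7 characters ("CCGTGGA") follow existing edges; "A" is the first miss.
New nodes needed: |"CCGTGGAAC"| − 7 = 9 − 7 = 2.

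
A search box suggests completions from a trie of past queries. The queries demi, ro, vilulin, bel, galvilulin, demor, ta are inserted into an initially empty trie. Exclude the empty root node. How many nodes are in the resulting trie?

30

Count nodes per top-level branch (shared prefixes stored once):
  'b'-branch (bel): 3 nodes
  'd'-branch (demi, demor): 6 nodes
  'g'-branch (galvilulin): 10 nodes
  'r'-branch (ro): 2 nodes
  't'-branch (ta): 2 nodes
  'v'-branch (vilulin): 7 nodes
Sum: 30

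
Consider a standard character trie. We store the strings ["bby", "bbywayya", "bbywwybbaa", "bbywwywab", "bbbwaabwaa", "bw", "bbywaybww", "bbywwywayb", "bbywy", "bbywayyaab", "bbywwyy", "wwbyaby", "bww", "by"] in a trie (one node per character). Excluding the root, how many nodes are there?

44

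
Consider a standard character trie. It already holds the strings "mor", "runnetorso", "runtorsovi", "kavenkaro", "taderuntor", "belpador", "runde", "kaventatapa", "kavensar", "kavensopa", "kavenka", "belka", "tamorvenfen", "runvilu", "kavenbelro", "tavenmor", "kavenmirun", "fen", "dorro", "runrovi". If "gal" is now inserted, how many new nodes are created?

No existing word starts with "g", so every character of "gal" needs a new node.
3 − 0 = 3 new nodes.

3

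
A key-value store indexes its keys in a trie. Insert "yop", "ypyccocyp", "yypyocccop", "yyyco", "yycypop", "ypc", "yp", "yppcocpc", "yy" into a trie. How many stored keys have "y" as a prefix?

9

Walk to "y"; the words in its subtree are exactly those with that prefix.
Matches: "yop", "yp", "ypc", "yppcocpc", "ypyccocyp", "yy", "yycypop", "yypyocccop", "yyyco"
Count: 9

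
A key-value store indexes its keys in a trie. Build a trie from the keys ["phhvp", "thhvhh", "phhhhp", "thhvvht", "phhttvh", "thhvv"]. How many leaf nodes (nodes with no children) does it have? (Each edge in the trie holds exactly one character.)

5

A leaf is a node with no children — equivalently, the end of a word that is not a proper prefix of any other stored word.
Those words: "phhhhp", "phhttvh", "phhvp", "thhvhh", "thhvvht"
Leaf count: 5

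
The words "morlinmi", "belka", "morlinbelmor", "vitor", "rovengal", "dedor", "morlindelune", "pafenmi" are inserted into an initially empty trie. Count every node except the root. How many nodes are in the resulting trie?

Count nodes per top-level branch (shared prefixes stored once):
  'b'-branch (belka): 5 nodes
  'd'-branch (dedor): 5 nodes
  'm'-branch (morlinbelmor, morlindelune, morlinmi): 20 nodes
  'p'-branch (pafenmi): 7 nodes
  'r'-branch (rovengal): 8 nodes
  'v'-branch (vitor): 5 nodes
Sum: 50

50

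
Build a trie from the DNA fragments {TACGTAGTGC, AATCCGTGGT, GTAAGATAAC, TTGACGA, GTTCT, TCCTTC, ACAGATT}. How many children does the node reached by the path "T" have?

3

The children of the "T" node are the distinct next characters among strings starting with "T".
Characters that immediately follow "T" among the stored strings: {A, C, T}.
That node has 3 child edges.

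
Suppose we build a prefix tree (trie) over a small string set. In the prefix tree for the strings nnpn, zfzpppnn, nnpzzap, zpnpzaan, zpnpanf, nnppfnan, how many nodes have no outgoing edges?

6

Leaves are exactly the stored words that no other stored word extends.
Those words: "nnpn", "nnppfnan", "nnpzzap", "zfzpppnn", "zpnpanf", "zpnpzaan"
Leaf count: 6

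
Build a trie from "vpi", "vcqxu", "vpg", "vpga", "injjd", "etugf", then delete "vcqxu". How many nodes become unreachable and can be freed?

After clearing the end-marker at "vcqxu", prune upward until reaching a node still needed by another word.
The suffix "cqxu" (4 nodes) is used only by "vcqxu"; the node for "v" still has the child "p", so pruning stops there.
Nodes removed: 4

4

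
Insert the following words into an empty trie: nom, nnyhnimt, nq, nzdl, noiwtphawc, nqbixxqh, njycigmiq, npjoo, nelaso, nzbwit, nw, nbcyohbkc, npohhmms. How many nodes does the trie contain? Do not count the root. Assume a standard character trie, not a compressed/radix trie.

Trace insertions, counting only characters that open a new branch:
  "nom" → 3 new (n, o, m)
  "nnyhnimt" → prefix "n" already present; 7 new (n, y, h, n, i, m, t)
  "nq" → prefix "n" already present; 1 new (q)
  "nzdl" → prefix "n" already present; 3 new (z, d, l)
  "noiwtphawc" → prefix "no" already present; 8 new (i, w, t, p, h, a, w, c)
  "nqbixxqh" → prefix "nq" already present; 6 new (b, i, x, x, q, h)
  "njycigmiq" → prefix "n" already present; 8 new (j, y, c, i, g, m, i, q)
  "npjoo" → prefix "n" already present; 4 new (p, j, o, o)
  "nelaso" → prefix "n" already present; 5 new (e, l, a, s, o)
  "nzbwit" → prefix "nz" already present; 4 new (b, w, i, t)
  "nw" → prefix "n" already present; 1 new (w)
  "nbcyohbkc" → prefix "n" already present; 8 new (b, c, y, o, h, b, k, c)
  "npohhmms" → prefix "np" already present; 6 new (o, h, h, m, m, s)
Total nodes = 3 + 7 + 1 + 3 + 8 + 6 + 8 + 4 + 5 + 4 + 1 + 8 + 6 = 64

64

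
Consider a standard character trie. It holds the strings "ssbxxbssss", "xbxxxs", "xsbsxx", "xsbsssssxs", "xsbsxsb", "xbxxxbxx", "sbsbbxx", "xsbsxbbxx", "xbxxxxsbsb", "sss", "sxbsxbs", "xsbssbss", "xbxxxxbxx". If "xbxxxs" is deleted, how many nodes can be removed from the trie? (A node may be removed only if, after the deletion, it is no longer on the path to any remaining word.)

A node on "xbxxxs"'s path can go only if nothing else ends at it or branches off below it.
The suffix "s" (1 node) is used only by "xbxxxs"; the node for "xbxxx" still has the child "b", so pruning stops there.
Nodes removed: 1

1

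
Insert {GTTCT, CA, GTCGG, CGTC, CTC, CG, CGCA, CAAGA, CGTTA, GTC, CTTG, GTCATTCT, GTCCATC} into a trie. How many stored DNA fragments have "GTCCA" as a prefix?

1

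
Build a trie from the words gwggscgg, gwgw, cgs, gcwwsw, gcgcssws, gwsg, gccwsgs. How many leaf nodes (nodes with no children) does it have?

Leaves are exactly the stored words that no other stored word extends.
Those words: "cgs", "gccwsgs", "gcgcssws", "gcwwsw", "gwggscgg", "gwgw", "gwsg"
Leaf count: 7

7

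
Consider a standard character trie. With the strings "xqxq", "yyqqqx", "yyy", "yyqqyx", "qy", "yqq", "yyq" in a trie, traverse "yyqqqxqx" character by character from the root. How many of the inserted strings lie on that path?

Check each prefix of "yyqqqxqx" against the stored set — each match is an end-marker on the path.
Prefixes of the query that are stored words: "yyq", "yyqqqx"
Count: 2

2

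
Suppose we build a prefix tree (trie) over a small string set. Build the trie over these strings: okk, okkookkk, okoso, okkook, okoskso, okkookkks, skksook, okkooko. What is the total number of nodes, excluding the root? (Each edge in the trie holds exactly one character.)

Trace insertions, counting only characters that open a new branch:
  "okk" → 3 new (o, k, k)
  "okkookkk" → prefix "okk" already present; 5 new (o, o, k, k, k)
  "okoso" → prefix "ok" already present; 3 new (o, s, o)
  "okkook" → prefix "okkook" already present; 0 new (none)
  "okoskso" → prefix "okos" already present; 3 new (k, s, o)
  "okkookkks" → prefix "okkookkk" already present; 1 new (s)
  "skksook" → 7 new (s, k, k, s, o, o, k)
  "okkooko" → prefix "okkook" already present; 1 new (o)
Total nodes = 3 + 5 + 3 + 0 + 3 + 1 + 7 + 1 = 23

23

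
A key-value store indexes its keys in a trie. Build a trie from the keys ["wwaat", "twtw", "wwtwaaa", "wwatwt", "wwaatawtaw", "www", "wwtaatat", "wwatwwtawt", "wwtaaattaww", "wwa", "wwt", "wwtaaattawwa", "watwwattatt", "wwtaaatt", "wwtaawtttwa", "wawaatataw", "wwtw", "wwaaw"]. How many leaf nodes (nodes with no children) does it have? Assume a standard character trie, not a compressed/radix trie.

12

Leaves are exactly the stored words that no other stored word extends.
Those words: "twtw", "watwwattatt", "wawaatataw", "wwaatawtaw", "wwaaw", "wwatwt", "wwatwwtawt", "wwtaaattawwa", "wwtaatat", "wwtaawtttwa", "wwtwaaa", "www"
Leaf count: 12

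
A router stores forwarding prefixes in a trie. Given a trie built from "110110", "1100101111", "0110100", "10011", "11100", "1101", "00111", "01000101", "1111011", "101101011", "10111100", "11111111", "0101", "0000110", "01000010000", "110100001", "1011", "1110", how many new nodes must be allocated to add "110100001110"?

The longest prefix of "110100001110" already in the trie is "110100001" (length 9).
Each of the 3 remaining characters creates one node.

3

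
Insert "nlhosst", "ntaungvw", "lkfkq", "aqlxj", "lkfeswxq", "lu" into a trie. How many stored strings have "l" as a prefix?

3

Filter for entries beginning with "l":
Words under "l": lkfeswxq, lkfkq, lu
Count: 3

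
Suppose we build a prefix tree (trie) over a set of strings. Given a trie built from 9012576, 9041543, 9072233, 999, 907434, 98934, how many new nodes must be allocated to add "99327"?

The longest prefix of "99327" already in the trie is "99" (length 2).
New nodes needed: |"99327"| − 2 = 5 − 2 = 3.

3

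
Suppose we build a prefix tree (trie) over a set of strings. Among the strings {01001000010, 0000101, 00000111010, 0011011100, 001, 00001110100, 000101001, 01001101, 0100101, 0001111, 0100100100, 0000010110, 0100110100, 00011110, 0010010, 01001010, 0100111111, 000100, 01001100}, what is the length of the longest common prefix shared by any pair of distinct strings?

Equivalently: take the maximum, over all pairs, of their longest common prefix length.
e.g. "01001101" and "0100110100" share the prefix "01001101" of length 8; no pair shares a longer one.
Longest shared-prefix length: 8

8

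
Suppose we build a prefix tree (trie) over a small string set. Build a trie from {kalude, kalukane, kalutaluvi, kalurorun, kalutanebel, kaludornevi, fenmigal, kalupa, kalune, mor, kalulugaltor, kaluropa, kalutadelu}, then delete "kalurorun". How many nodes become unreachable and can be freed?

3

Walk "kalurorun" from the leaf back toward the root, removing each node that no remaining word uses.
The suffix "run" (3 nodes) is used only by "kalurorun"; the node for "kaluro" still has the child "p", so pruning stops there.
Nodes removed: 3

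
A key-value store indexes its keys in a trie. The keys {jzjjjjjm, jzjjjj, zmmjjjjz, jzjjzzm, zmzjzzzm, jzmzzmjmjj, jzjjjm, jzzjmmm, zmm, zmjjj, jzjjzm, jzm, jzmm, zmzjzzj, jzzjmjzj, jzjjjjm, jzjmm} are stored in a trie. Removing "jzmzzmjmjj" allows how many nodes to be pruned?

7

A node on "jzmzzmjmjj"'s path can go only if nothing else ends at it or branches off below it.
The suffix "zzmjmjj" (7 nodes) is used only by "jzmzzmjmjj"; the node for "jzm" still has the child "m", so pruning stops there.
Nodes removed: 7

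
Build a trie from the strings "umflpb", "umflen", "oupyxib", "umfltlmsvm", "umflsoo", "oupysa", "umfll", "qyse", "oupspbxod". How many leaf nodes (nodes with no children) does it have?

A leaf is a node with no children — equivalently, the end of a word that is not a proper prefix of any other stored word.
Those words: "oupspbxod", "oupysa", "oupyxib", "qyse", "umflen", "umfll", "umflpb", "umflsoo", "umfltlmsvm"
Leaf count: 9

9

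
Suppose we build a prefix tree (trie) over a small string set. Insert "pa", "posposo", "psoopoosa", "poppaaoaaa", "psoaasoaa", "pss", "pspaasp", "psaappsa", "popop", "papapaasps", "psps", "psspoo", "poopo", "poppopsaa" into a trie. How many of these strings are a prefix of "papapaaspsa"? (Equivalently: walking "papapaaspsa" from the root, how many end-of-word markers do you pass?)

Walk "papapaaspsa" from the root; an end-of-word marker is hit whenever a stored word is a prefix of "papapaaspsa".
Prefixes of the query that are stored words: "pa", "papapaasps"
Count: 2

2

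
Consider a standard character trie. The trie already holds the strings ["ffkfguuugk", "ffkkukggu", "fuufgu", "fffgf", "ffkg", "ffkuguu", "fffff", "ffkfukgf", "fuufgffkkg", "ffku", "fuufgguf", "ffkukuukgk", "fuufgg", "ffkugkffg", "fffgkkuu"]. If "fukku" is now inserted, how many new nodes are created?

3

Walking "fukku" from the root, the first 2 characters ("fu") follow existing edges; "k" is the first miss.
New nodes needed: |"fukku"| − 2 = 5 − 2 = 3.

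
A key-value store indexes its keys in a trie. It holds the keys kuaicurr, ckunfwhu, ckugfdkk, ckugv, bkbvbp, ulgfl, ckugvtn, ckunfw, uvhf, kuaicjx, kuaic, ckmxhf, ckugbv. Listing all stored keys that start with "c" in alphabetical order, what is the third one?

DFS of the "c" subtree visits, in order: "ckmxhf", "ckugbv", "ckugfdkk", "ckugv", "ckugvtn", "ckunfw", "ckunfwhu"
Position 3: ckugfdkk

ckugfdkk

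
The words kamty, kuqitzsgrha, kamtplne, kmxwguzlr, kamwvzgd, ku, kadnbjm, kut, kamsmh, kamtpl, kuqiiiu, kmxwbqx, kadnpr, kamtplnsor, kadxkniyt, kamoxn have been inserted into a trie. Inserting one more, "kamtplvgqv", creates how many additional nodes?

4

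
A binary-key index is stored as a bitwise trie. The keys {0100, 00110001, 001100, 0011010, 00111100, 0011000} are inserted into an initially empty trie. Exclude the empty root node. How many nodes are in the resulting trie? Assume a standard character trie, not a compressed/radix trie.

17

For each word, the new-node count is its length minus the longest prefix already in the trie:
  "0100" → 4 new (0, 1, 0, 0)
  "00110001" → prefix "0" already present; 7 new (0, 1, 1, 0, 0, 0, 1)
  "001100" → prefix "001100" already present; 0 new (none)
  "0011010" → prefix "00110" already present; 2 new (1, 0)
  "00111100" → prefix "0011" already present; 4 new (1, 1, 0, 0)
  "0011000" → prefix "0011000" already present; 0 new (none)
Total nodes = 4 + 7 + 0 + 2 + 4 + 0 = 17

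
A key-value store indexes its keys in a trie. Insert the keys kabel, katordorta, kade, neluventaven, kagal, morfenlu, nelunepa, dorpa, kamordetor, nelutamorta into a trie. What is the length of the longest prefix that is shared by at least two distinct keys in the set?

4

Equivalently: take the maximum, over all pairs, of their longest common prefix length.
"nelunepa" and "nelutamorta" agree on "nelu" (4 characters) before diverging; nothing deeper is shared.
Longest shared-prefix length: 4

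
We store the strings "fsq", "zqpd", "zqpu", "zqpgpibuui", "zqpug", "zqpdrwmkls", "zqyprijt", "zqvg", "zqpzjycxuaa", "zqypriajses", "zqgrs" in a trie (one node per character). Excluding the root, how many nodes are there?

46

Count nodes per top-level branch (shared prefixes stored once):
  'f'-branch (fsq): 3 nodes
  'z'-branch (zqgrs, zqpd, zqpdrwmkls, zqpgpibuui, zqpu, zqpug, zqpzjycxuaa, zqvg, zqypriajses, zqyprijt): 43 nodes
Sum: 46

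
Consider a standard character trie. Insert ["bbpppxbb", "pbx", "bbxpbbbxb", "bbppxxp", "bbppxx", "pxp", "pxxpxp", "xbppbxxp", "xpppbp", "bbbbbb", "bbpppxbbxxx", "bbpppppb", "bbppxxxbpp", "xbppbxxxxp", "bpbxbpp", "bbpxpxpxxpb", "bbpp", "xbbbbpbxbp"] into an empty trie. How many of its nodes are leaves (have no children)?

15

A leaf is a node with no children — equivalently, the end of a word that is not a proper prefix of any other stored word.
Those words: "bbbbbb", "bbpppppb", "bbpppxbbxxx", "bbppxxp", "bbppxxxbpp", "bbpxpxpxxpb", "bbxpbbbxb", "bpbxbpp", "pbx", "pxp", "pxxpxp", "xbbbbpbxbp", "xbppbxxp", "xbppbxxxxp", "xpppbp"
Leaf count: 15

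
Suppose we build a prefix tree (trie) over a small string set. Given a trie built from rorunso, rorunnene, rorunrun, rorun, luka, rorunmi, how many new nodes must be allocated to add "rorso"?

2

"ror" is already a path in the trie; the remaining "so" must be added.
Each of the 2 remaining characters creates one node.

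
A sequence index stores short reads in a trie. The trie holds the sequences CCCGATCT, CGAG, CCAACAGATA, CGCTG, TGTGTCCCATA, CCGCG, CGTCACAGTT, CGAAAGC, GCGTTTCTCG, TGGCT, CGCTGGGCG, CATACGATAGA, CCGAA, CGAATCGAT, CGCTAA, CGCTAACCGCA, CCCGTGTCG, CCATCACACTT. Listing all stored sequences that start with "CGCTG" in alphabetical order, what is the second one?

CGCTGGGCG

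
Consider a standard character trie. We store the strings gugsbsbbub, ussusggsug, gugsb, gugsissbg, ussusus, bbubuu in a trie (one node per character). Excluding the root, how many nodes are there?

Insert word by word; a character creates a node only if that edge doesn't already exist:
  "gugsbsbbub" → 10 new (g, u, g, s, b, s, b, b, u, b)
  "ussusggsug" → 10 new (u, s, s, u, s, g, g, s, u, g)
  "gugsb" → prefix "gugsb" already present; 0 new (none)
  "gugsissbg" → prefix "gugs" already present; 5 new (i, s, s, b, g)
  "ussusus" → prefix "ussus" already present; 2 new (u, s)
  "bbubuu" → 6 new (b, b, u, b, u, u)
Total nodes = 10 + 10 + 0 + 5 + 2 + 6 = 33

33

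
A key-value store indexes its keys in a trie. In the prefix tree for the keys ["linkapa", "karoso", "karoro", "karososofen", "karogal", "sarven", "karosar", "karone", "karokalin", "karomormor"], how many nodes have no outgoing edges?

Leaves are exactly the stored words that no other stored word extends.
Those words: "karogal", "karokalin", "karomormor", "karone", "karoro", "karosar", "karososofen", "linkapa", "sarven"
Leaf count: 9

9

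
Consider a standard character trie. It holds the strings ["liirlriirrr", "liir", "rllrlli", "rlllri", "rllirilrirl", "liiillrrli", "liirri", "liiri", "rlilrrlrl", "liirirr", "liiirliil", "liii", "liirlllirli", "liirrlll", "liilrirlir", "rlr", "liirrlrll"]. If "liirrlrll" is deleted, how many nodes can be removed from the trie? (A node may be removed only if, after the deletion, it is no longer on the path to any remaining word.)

A node on "liirrlrll"'s path can go only if nothing else ends at it or branches off below it.
The suffix "rll" (3 nodes) is used only by "liirrlrll"; the node for "liirrl" still has the child "l", so pruning stops there.
Nodes removed: 3

3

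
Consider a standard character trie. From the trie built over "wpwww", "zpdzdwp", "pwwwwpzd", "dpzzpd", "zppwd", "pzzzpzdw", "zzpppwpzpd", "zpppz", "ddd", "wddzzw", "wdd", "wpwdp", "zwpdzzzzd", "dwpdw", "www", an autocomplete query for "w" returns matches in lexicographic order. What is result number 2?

Words with prefix "w", in lexicographic order: "wdd", "wddzzw", "wpwdp", "wpwww", "www"
The 2nd is wddzzw.

wddzzw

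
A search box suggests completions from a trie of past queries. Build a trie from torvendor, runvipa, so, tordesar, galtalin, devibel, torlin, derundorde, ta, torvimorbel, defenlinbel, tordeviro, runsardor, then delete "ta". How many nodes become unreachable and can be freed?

After clearing the end-marker at "ta", prune upward until reaching a node still needed by another word.
The suffix "a" (1 node) is used only by "ta"; the node for "t" still has the child "o", so pruning stops there.
Nodes removed: 1

1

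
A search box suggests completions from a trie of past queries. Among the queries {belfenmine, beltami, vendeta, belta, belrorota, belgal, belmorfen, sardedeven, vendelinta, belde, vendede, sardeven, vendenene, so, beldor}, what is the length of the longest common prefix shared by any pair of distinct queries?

The deepest shared node is where two words last agree before diverging.
"belta" and "beltami" agree on "belta" (5 characters) before diverging; nothing deeper is shared.
Longest shared-prefix length: 5

5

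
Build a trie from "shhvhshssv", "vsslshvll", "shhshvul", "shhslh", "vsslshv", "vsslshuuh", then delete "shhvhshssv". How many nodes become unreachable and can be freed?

7

After clearing the end-marker at "shhvhshssv", prune upward until reaching a node still needed by another word.
The suffix "vhshssv" (7 nodes) is used only by "shhvhshssv"; the node for "shh" still has the child "s", so pruning stops there.
Nodes removed: 7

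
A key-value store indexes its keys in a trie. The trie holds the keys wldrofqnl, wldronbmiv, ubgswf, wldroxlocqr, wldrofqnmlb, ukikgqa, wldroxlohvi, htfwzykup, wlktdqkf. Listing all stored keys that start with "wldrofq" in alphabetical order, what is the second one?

Filter for "wldrofq…" and sort: "wldrofqnl", "wldrofqnmlb"
Position 2: wldrofqnmlb

wldrofqnmlb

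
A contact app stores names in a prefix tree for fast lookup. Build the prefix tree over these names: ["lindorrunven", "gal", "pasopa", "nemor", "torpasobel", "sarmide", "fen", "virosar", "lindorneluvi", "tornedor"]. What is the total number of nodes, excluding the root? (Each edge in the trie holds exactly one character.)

Insert word by word; a character creates a node only if that edge doesn't already exist:
  "lindorrunven" → 12 new (l, i, n, d, o, r, r, u, n, v, e, n)
  "gal" → 3 new (g, a, l)
  "pasopa" → 6 new (p, a, s, o, p, a)
  "nemor" → 5 new (n, e, m, o, r)
  "torpasobel" → 10 new (t, o, r, p, a, s, o, b, e, l)
  "sarmide" → 7 new (s, a, r, m, i, d, e)
  "fen" → 3 new (f, e, n)
  "virosar" → 7 new (v, i, r, o, s, a, r)
  "lindorneluvi" → prefix "lindor" already present; 6 new (n, e, l, u, v, i)
  "tornedor" → prefix "tor" already present; 5 new (n, e, d, o, r)
Total nodes = 12 + 3 + 6 + 5 + 10 + 7 + 3 + 7 + 6 + 5 = 64

64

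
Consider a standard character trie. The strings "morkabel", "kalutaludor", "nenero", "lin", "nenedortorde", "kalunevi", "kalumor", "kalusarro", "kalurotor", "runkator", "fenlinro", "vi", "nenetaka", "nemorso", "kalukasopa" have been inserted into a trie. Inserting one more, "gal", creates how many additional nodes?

3

"gal" shares no prefix with any stored word, so all 3 characters open new nodes.
3 − 0 = 3 new nodes.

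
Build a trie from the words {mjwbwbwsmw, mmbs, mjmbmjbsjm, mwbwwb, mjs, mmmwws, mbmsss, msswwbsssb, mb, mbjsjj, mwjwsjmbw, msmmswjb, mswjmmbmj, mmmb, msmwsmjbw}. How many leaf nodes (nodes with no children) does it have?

A leaf is a node with no children — equivalently, the end of a word that is not a proper prefix of any other stored word.
Those words: "mbjsjj", "mbmsss", "mjmbmjbsjm", "mjs", "mjwbwbwsmw", "mmbs", "mmmb", "mmmwws", "msmmswjb", "msmwsmjbw", "msswwbsssb", "mswjmmbmj", "mwbwwb", "mwjwsjmbw"
Leaf count: 14

14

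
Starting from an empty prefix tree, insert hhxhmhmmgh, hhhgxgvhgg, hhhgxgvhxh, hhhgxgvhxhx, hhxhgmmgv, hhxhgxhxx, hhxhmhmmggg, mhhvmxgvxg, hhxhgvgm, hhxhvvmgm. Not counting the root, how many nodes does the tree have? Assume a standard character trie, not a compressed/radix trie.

50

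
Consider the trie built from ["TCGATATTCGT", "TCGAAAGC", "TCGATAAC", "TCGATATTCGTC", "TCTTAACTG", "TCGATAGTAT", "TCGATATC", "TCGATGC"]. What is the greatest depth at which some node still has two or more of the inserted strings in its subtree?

Look for the deepest trie node that still has at least two words in its subtree.
"TCGATATTCGT" and "TCGATATTCGTC" agree on "TCGATATTCGT" (11 characters) before diverging; nothing deeper is shared.
Longest shared-prefix length: 11

11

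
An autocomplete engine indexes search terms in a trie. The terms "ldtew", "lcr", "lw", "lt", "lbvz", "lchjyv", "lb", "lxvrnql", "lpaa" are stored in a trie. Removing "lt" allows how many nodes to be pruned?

1

Walk "lt" from the leaf back toward the root, removing each node that no remaining word uses.
The suffix "t" (1 node) is used only by "lt"; the node for "l" still has the child "d", so pruning stops there.
Nodes removed: 1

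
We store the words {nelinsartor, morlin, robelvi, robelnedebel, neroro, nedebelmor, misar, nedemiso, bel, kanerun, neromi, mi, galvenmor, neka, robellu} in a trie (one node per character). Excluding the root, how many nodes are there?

For each word, the new-node count is its length minus the longest prefix already in the trie:
  "nelinsartor" → 11 new (n, e, l, i, n, s, a, r, t, o, r)
  "morlin" → 6 new (m, o, r, l, i, n)
  "robelvi" → 7 new (r, o, b, e, l, v, i)
  "robelnedebel" → prefix "robel" already present; 7 new (n, e, d, e, b, e, l)
  "neroro" → prefix "ne" already present; 4 new (r, o, r, o)
  "nedebelmor" → prefix "ne" already present; 8 new (d, e, b, e, l, m, o, r)
  "misar" → prefix "m" already present; 4 new (i, s, a, r)
  "nedemiso" → prefix "nede" already present; 4 new (m, i, s, o)
  "bel" → 3 new (b, e, l)
  "kanerun" → 7 new (k, a, n, e, r, u, n)
  "neromi" → prefix "nero" already present; 2 new (m, i)
  "mi" → prefix "mi" already present; 0 new (none)
  "galvenmor" → 9 new (g, a, l, v, e, n, m, o, r)
  "neka" → prefix "ne" already present; 2 new (k, a)
  "robellu" → prefix "robel" already present; 2 new (l, u)
Total nodes = 11 + 6 + 7 + 7 + 4 + 8 + 4 + 4 + 3 + 7 + 2 + 0 + 9 + 2 + 2 = 76

76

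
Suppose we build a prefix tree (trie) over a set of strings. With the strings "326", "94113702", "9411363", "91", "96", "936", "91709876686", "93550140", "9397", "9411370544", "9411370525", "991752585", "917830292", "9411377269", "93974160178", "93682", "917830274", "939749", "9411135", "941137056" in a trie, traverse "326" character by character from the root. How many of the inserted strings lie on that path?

Traverse "326" character by character; count nodes along the way that are marked as word ends.
Prefixes of the query that are stored words: "326"
Count: 1

1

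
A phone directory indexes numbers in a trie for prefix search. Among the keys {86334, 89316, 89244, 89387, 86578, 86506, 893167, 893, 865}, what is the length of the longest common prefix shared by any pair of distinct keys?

5

The deepest shared node is where two words last agree before diverging.
e.g. "89316" and "893167" share the prefix "89316" of length 5; no pair shares a longer one.
Longest shared-prefix length: 5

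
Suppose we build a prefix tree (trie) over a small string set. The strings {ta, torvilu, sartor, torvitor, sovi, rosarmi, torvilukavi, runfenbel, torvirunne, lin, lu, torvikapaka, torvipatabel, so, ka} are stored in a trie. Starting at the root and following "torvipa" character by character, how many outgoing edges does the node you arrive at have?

1

Walk "torvipa" from the root, arriving at one node.
Characters that immediately follow "torvipa" among the stored strings: {t}.
That node has 1 child edge.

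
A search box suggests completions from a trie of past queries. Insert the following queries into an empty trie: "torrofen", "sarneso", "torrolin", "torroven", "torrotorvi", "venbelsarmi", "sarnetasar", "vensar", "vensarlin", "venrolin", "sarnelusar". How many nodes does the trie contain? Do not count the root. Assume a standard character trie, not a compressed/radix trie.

Insert word by word; a character creates a node only if that edge doesn't already exist:
  "torrofen" → 8 new (t, o, r, r, o, f, e, n)
  "sarneso" → 7 new (s, a, r, n, e, s, o)
  "torrolin" → prefix "torro" already present; 3 new (l, i, n)
  "torroven" → prefix "torro" already present; 3 new (v, e, n)
  "torrotorvi" → prefix "torro" already present; 5 new (t, o, r, v, i)
  "venbelsarmi" → 11 new (v, e, n, b, e, l, s, a, r, m, i)
  "sarnetasar" → prefix "sarne" already present; 5 new (t, a, s, a, r)
  "vensar" → prefix "ven" already present; 3 new (s, a, r)
  "vensarlin" → prefix "vensar" already present; 3 new (l, i, n)
  "venrolin" → prefix "ven" already present; 5 new (r, o, l, i, n)
  "sarnelusar" → prefix "sarne" already present; 5 new (l, u, s, a, r)
Total nodes = 8 + 7 + 3 + 3 + 5 + 11 + 5 + 3 + 3 + 5 + 5 = 58

58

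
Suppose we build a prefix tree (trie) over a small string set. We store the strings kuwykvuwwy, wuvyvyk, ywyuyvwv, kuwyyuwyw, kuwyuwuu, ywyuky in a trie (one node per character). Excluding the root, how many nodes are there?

Trie structure (* marks end of a word):
(root)
├─ k
│  └─ u
│     └─ w
│        └─ y
│           ├─ k
│           │  └─ v
│           │     └─ u
│           │        └─ w
│           │           └─ w
│           │              └─ y *
│           ├─ u
│           │  └─ w
│           │     └─ u
│           │        └─ u *
│           └─ y
│              └─ u
│                 └─ w
│                    └─ y
│                       └─ w *
├─ w
│  └─ u
│     └─ v
│        └─ y
│           └─ v
│              └─ y
│                 └─ k *
└─ y
   └─ w
      └─ y
         └─ u
            ├─ k
            │  └─ y *
            └─ y
               └─ v
                  └─ w
                     └─ v *
Counting every labelled node above: 36.

36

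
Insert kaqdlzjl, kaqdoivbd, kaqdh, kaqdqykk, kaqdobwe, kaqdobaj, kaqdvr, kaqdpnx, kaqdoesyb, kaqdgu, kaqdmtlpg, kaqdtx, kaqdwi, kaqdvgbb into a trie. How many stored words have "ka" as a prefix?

14

Traverse to the node for "ka", then collect every word in that subtree.
Matches: "kaqdgu", "kaqdh", "kaqdlzjl", "kaqdmtlpg", "kaqdobaj", "kaqdobwe", "kaqdoesyb", "kaqdoivbd", "kaqdpnx", "kaqdqykk", "kaqdtx", "kaqdvgbb", "kaqdvr", "kaqdwi"
Count: 14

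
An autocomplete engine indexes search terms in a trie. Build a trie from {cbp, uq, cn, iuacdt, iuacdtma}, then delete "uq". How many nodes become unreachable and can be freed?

2

A node on "uq"'s path can go only if nothing else ends at it or branches off below it.
No other word shares any prefix with "uq", so all 2 of its nodes go.
Nodes removed: 2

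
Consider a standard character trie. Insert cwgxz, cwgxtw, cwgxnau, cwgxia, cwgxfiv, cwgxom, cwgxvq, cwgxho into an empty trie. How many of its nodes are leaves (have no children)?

A leaf is a node with no children — equivalently, the end of a word that is not a proper prefix of any other stored word.
Those words: "cwgxfiv", "cwgxho", "cwgxia", "cwgxnau", "cwgxom", "cwgxtw", "cwgxvq", "cwgxz"
Leaf count: 8

8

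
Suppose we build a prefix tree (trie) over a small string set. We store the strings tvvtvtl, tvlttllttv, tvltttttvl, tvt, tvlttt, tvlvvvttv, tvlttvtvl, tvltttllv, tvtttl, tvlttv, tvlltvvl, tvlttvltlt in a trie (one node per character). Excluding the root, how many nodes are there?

46

Trace insertions, counting only characters that open a new branch:
  "tvvtvtl" → 7 new (t, v, v, t, v, t, l)
  "tvlttllttv" → prefix "tv" already present; 8 new (l, t, t, l, l, t, t, v)
  "tvltttttvl" → prefix "tvltt" already present; 5 new (t, t, t, v, l)
  "tvt" → prefix "tv" already present; 1 new (t)
  "tvlttt" → prefix "tvlttt" already present; 0 new (none)
  "tvlvvvttv" → prefix "tvl" already present; 6 new (v, v, v, t, t, v)
  "tvlttvtvl" → prefix "tvltt" already present; 4 new (v, t, v, l)
  "tvltttllv" → prefix "tvlttt" already present; 3 new (l, l, v)
  "tvtttl" → prefix "tvt" already present; 3 new (t, t, l)
  "tvlttv" → prefix "tvlttv" already present; 0 new (none)
  "tvlltvvl" → prefix "tvl" already present; 5 new (l, t, v, v, l)
  "tvlttvltlt" → prefix "tvlttv" already present; 4 new (l, t, l, t)
Total nodes = 7 + 8 + 5 + 1 + 0 + 6 + 4 + 3 + 3 + 0 + 5 + 4 = 46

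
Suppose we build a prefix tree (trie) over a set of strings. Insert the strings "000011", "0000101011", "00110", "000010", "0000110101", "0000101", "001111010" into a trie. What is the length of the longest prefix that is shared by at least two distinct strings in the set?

Equivalently: take the maximum, over all pairs, of their longest common prefix length.
"0000101" and "0000101011" agree on "0000101" (7 characters) before diverging; nothing deeper is shared.
Longest shared-prefix length: 7

7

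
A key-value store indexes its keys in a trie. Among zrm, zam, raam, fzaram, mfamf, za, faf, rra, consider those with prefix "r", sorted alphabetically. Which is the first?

Filter for "r…" and sort: "raam", "rra"
The 1st is raam.

raam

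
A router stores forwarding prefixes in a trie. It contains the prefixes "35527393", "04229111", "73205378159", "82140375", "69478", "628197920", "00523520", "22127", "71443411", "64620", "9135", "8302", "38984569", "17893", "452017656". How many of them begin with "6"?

3

Filter for entries beginning with "6":
Words under "6": 628197920, 64620, 69478
Count: 3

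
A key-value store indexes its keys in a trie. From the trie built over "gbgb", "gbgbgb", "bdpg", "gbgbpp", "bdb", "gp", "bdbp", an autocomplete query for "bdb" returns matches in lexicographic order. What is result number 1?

Filter for "bdb…" and sort: "bdb", "bdbp"
Position 1: bdb

bdb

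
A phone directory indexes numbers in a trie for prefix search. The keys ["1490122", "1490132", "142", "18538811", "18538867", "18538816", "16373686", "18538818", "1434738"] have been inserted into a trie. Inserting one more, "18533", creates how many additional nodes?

1

The longest prefix of "18533" already in the trie is "1853" (length 4).
So 5 − 4 = 1 new nodes.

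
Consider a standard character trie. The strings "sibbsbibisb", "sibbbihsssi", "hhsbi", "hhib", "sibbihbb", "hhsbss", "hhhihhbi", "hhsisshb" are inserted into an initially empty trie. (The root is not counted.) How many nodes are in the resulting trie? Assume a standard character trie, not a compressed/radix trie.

Insert word by word; a character creates a node only if that edge doesn't already exist:
  "sibbsbibisb" → 11 new (s, i, b, b, s, b, i, b, i, s, b)
  "sibbbihsssi" → prefix "sibb" already present; 7 new (b, i, h, s, s, s, i)
  "hhsbi" → 5 new (h, h, s, b, i)
  "hhib" → prefix "hh" already present; 2 new (i, b)
  "sibbihbb" → prefix "sibb" already present; 4 new (i, h, b, b)
  "hhsbss" → prefix "hhsb" already present; 2 new (s, s)
  "hhhihhbi" → prefix "hh" already present; 6 new (h, i, h, h, b, i)
  "hhsisshb" → prefix "hhs" already present; 5 new (i, s, s, h, b)
Total nodes = 11 + 7 + 5 + 2 + 4 + 2 + 6 + 5 = 42

42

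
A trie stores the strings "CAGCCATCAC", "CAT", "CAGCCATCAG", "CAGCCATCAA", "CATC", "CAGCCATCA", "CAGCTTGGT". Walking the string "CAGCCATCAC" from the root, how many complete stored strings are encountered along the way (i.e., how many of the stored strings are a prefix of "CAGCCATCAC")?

Check each prefix of "CAGCCATCAC" against the stored set — each match is an end-marker on the path.
Prefixes of the query that are stored words: "CAGCCATCA", "CAGCCATCAC"
Count: 2

2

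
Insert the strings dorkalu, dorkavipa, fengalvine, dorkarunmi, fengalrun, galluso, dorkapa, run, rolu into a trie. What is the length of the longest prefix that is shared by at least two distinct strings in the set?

Equivalently: take the maximum, over all pairs, of their longest common prefix length.
e.g. "fengalrun" and "fengalvine" share the prefix "fengal" of length 6; no pair shares a longer one.
Longest shared-prefix length: 6

6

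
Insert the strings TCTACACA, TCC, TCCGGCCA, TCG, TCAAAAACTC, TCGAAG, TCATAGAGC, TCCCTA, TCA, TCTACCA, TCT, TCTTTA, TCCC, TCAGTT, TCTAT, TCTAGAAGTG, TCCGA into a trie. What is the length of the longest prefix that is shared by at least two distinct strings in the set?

5

The deepest shared node is where two words last agree before diverging.
e.g. "TCTACACA" and "TCTACCA" share the prefix "TCTAC" of length 5; no pair shares a longer one.
Longest shared-prefix length: 5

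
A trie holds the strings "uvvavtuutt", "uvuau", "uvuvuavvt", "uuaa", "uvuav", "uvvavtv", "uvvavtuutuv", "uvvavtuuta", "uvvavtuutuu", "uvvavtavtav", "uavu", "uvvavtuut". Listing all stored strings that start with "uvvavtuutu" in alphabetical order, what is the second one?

uvvavtuutuv

DFS of the "uvvavtuutu" subtree visits, in order: "uvvavtuutuu", "uvvavtuutuv"
The 2nd is uvvavtuutuv.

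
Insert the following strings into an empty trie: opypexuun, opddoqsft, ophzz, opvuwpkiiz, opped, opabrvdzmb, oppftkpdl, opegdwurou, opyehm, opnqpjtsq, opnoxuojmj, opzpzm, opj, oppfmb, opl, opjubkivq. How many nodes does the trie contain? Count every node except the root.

83

Insert word by word; a character creates a node only if that edge doesn't already exist:
  "opypexuun" → 9 new (o, p, y, p, e, x, u, u, n)
  "opddoqsft" → prefix "op" already present; 7 new (d, d, o, q, s, f, t)
  "ophzz" → prefix "op" already present; 3 new (h, z, z)
  "opvuwpkiiz" → prefix "op" already present; 8 new (v, u, w, p, k, i, i, z)
  "opped" → prefix "op" already present; 3 new (p, e, d)
  "opabrvdzmb" → prefix "op" already present; 8 new (a, b, r, v, d, z, m, b)
  "oppftkpdl" → prefix "opp" already present; 6 new (f, t, k, p, d, l)
  "opegdwurou" → prefix "op" already present; 8 new (e, g, d, w, u, r, o, u)
  "opyehm" → prefix "opy" already present; 3 new (e, h, m)
  "opnqpjtsq" → prefix "op" already present; 7 new (n, q, p, j, t, s, q)
  "opnoxuojmj" → prefix "opn" already present; 7 new (o, x, u, o, j, m, j)
  "opzpzm" → prefix "op" already present; 4 new (z, p, z, m)
  "opj" → prefix "op" already present; 1 new (j)
  "oppfmb" → prefix "oppf" already present; 2 new (m, b)
  "opl" → prefix "op" already present; 1 new (l)
  "opjubkivq" → prefix "opj" already present; 6 new (u, b, k, i, v, q)
Total nodes = 9 + 7 + 3 + 8 + 3 + 8 + 6 + 8 + 3 + 7 + 7 + 4 + 1 + 2 + 1 + 6 = 83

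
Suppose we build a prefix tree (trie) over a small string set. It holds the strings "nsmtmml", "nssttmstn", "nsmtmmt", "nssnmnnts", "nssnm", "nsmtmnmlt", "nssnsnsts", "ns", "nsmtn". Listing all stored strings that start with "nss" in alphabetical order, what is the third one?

Words with prefix "nss", in lexicographic order: "nssnm", "nssnmnnts", "nssnsnsts", "nssttmstn"
Position 3: nssnsnsts

nssnsnsts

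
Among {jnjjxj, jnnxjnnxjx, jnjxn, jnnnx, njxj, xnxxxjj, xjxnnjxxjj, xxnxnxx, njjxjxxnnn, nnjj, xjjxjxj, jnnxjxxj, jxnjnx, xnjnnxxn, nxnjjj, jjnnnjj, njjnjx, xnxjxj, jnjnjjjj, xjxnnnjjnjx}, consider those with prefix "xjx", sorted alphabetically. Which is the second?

xjxnnnjjnjx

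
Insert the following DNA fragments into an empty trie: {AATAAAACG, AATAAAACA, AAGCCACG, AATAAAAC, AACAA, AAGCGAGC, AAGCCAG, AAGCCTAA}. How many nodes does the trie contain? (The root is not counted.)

27

Count nodes per top-level branch (shared prefixes stored once):
  'A'-branch (AACAA, AAGCCACG, AAGCCAG, AAGCCTAA, AAGCGAGC, AATAAAAC, AATAAAACA, AATAAAACG): 27 nodes
Sum: 27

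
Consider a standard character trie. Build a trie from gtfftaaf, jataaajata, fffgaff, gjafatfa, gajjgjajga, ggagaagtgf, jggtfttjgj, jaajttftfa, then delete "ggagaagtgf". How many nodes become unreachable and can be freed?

9

After clearing the end-marker at "ggagaagtgf", prune upward until reaching a node still needed by another word.
The suffix "gagaagtgf" (9 nodes) is used only by "ggagaagtgf"; the node for "g" still has the child "t", so pruning stops there.
Nodes removed: 9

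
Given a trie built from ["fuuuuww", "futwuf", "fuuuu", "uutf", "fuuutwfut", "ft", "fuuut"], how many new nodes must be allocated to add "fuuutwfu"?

Every character of "fuuutwfu" already lies on an existing path (it is a prefix of some stored word).
No new nodes are needed: 0.

0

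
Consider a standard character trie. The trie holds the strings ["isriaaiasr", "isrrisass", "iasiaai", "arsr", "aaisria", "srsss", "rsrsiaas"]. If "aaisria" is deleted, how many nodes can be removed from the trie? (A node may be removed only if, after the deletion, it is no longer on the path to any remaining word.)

6

After clearing the end-marker at "aaisria", prune upward until reaching a node still needed by another word.
The suffix "aisria" (6 nodes) is used only by "aaisria"; the node for "a" still has the child "r", so pruning stops there.
Nodes removed: 6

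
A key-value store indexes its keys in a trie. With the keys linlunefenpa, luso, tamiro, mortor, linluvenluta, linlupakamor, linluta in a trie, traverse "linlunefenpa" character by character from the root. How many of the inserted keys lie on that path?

1

Walk "linlunefenpa" from the root; an end-of-word marker is hit whenever a stored word is a prefix of "linlunefenpa".
Prefixes of the query that are stored words: "linlunefenpa"
Count: 1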